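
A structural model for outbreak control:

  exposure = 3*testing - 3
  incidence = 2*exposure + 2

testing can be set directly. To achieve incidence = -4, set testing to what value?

Substituting into the incidence equation gives incidence = 6*testing - 4.
Solve 6*testing - 4 = -4: testing = (-4 + 4) / 6 = 0.

testing = 0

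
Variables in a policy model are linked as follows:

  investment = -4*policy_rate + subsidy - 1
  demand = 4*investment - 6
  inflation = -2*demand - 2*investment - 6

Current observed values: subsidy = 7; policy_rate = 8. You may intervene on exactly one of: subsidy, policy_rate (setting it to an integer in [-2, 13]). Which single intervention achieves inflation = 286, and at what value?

Intervening on subsidy: with other inputs at their observed values, inflation = -10*subsidy + 336. Solving for 286 gives subsidy = 5, within [-2, 13].
Intervening on policy_rate: inflation = 40*policy_rate - 54. Reaching 286 requires policy_rate = 17/2, not an integer.

set subsidy = 5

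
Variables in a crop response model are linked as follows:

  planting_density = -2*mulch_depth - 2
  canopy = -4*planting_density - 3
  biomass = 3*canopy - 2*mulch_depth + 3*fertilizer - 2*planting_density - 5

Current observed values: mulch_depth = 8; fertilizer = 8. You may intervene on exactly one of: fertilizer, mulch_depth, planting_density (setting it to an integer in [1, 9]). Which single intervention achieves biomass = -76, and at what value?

set planting_density = 5

Intervening on fertilizer: biomass = 3*fertilizer + 222. Reaching -76 requires fertilizer = -298/3, not an integer.
Intervening on mulch_depth: biomass = 26*mulch_depth + 38. Reaching -76 requires mulch_depth = -57/13, not an integer.
Intervening on planting_density: with other inputs at their observed values, biomass = -14*planting_density - 6. Solving for -76 gives planting_density = 5, within [1, 9].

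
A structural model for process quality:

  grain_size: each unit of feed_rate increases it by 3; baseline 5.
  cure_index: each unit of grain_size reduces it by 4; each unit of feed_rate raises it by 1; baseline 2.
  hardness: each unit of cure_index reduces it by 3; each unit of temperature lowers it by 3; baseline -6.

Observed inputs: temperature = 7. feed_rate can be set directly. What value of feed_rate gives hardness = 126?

Substituting into the cure_index equation gives cure_index = -11*feed_rate - 18.
hardness becomes 33*feed_rate + 27.
Solve 33*feed_rate + 27 = 126: feed_rate = (126 - 27) / 33 = 3.

feed_rate = 3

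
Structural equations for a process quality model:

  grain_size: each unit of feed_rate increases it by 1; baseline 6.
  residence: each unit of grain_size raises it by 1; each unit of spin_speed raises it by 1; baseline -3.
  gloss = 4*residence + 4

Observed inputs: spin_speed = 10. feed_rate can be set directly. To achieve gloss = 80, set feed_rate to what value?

feed_rate = 6

Substituting into the residence equation gives residence = feed_rate + 13.
gloss becomes 4*feed_rate + 56.
Solve 4*feed_rate + 56 = 80: feed_rate = (80 - 56) / 4 = 6.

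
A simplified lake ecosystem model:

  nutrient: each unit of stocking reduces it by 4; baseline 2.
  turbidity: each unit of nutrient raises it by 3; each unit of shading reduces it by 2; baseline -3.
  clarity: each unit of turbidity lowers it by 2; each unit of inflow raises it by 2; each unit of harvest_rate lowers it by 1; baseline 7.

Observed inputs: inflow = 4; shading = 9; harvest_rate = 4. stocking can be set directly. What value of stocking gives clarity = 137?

stocking = 4

Substituting into the turbidity equation gives turbidity = -12*stocking - 15.
Substituting into the clarity equation gives clarity = 24*stocking + 41.
Solve 24*stocking + 41 = 137: stocking = (137 - 41) / 24 = 4.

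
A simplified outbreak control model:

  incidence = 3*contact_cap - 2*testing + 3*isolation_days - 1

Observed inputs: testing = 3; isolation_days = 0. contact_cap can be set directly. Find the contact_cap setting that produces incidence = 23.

contact_cap = 10

Substituting into the incidence equation gives incidence = 3*contact_cap - 7.
Solve 3*contact_cap - 7 = 23: contact_cap = (23 + 7) / 3 = 10.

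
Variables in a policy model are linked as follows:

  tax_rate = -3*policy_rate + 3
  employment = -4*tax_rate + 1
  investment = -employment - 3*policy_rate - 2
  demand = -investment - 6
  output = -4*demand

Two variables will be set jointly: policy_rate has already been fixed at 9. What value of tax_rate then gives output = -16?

With policy_rate held at 9:
Intervening on tax_rate fixes its value directly, overriding its dependence on policy_rate.
Substituting into the investment equation gives investment = 4*tax_rate - 30.
Substituting into the demand equation gives demand = -4*tax_rate + 24.
So output = 16*tax_rate - 96.
Solve 16*tax_rate - 96 = -16: tax_rate = (-16 + 96) / 16 = 5.

tax_rate = 5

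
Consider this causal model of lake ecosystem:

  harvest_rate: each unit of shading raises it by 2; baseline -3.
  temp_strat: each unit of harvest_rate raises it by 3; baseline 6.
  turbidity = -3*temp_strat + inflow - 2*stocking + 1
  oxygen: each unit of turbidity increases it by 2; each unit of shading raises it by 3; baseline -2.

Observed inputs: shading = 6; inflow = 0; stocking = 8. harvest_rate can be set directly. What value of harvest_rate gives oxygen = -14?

harvest_rate = -2

Intervening on harvest_rate fixes its value directly, overriding its dependence on shading.
Substituting into the turbidity equation gives turbidity = -9*harvest_rate - 33.
This gives oxygen = -18*harvest_rate - 50.
Solve -18*harvest_rate - 50 = -14: harvest_rate = (-14 + 50) / -18 = -2.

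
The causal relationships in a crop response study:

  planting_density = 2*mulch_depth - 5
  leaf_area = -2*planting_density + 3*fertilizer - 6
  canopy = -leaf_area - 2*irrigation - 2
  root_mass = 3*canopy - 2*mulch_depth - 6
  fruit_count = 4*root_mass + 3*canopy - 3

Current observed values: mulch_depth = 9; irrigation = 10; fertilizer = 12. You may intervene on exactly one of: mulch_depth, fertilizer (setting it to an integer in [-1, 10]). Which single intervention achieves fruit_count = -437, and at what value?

set mulch_depth = 10

Intervening on mulch_depth: with other inputs at their observed values, fruit_count = 52*mulch_depth - 957. Solving for -437 gives mulch_depth = 10, within [-1, 10].
Intervening on fertilizer: fruit_count = -45*fertilizer + 51. Reaching -437 requires fertilizer = 488/45, not an integer.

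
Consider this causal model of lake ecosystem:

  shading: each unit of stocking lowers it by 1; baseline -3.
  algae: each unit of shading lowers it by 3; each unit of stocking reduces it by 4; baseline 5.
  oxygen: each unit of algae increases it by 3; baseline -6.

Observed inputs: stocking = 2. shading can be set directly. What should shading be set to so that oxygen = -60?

shading = 5

Intervening on shading fixes its value directly, overriding its dependence on stocking.
Substituting into the algae equation gives algae = -3*shading - 3.
Substituting into the oxygen equation gives oxygen = -9*shading - 15.
Solve -9*shading - 15 = -60: shading = (-60 + 15) / -9 = 5.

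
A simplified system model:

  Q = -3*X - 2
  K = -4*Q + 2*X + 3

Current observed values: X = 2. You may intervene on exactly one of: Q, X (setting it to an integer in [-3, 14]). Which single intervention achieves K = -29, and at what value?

Intervening on Q: with other inputs at their observed values, K = -4*Q + 7. Solving for -29 gives Q = 9, within [-3, 14].
Intervening on X: K = 14*X + 11. Reaching -29 requires X = -20/7, not an integer.

set Q = 9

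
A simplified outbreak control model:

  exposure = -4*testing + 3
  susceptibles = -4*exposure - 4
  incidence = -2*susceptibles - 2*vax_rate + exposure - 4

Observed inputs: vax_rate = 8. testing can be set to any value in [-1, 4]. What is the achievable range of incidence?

-129 to 51

Substituting into the susceptibles equation gives susceptibles = 16*testing - 16.
So incidence = -36*testing + 15.
Linear in testing, so extremes are at the endpoints: testing = -1 gives incidence = 51; testing = 4 gives incidence = -129.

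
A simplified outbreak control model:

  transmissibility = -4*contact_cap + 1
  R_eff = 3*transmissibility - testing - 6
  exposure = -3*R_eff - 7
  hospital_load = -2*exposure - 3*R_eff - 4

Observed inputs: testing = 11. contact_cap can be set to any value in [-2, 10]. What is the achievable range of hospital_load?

Substituting into the R_eff equation gives R_eff = -12*contact_cap - 14.
exposure becomes 36*contact_cap + 35.
This gives hospital_load = -36*contact_cap - 32.
Linear in contact_cap, so extremes are at the endpoints: contact_cap = -2 gives hospital_load = 40; contact_cap = 10 gives hospital_load = -392.

-392 to 40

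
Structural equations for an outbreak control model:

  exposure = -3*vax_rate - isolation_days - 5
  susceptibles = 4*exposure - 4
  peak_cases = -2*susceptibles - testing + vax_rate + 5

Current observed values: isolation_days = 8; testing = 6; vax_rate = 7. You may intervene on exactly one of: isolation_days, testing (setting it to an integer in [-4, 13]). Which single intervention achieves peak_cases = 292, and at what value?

Intervening on isolation_days: peak_cases = 8*isolation_days + 222. Reaching 292 requires isolation_days = 35/4, not an integer.
Intervening on testing: with other inputs at their observed values, peak_cases = -testing + 292. Solving for 292 gives testing = 0, within [-4, 13].

set testing = 0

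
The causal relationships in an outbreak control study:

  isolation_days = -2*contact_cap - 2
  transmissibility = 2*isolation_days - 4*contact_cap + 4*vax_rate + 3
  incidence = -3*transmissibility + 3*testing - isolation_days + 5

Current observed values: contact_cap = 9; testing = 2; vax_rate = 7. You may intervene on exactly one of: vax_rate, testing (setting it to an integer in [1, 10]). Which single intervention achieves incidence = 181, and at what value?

set testing = 7

Intervening on vax_rate: incidence = -12*vax_rate + 250. Reaching 181 requires vax_rate = 23/4, not an integer.
Intervening on testing: with other inputs at their observed values, incidence = 3*testing + 160. Solving for 181 gives testing = 7, within [1, 10].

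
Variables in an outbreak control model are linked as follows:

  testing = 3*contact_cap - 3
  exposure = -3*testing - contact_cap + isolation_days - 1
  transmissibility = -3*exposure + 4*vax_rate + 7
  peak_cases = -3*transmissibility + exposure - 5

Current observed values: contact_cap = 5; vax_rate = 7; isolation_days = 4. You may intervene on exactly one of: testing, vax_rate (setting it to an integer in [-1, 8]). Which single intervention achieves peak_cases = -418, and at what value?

Intervening on testing: peak_cases = -30*testing - 130. Reaching -418 requires testing = 48/5, not an integer.
Intervening on vax_rate: with other inputs at their observed values, peak_cases = -12*vax_rate - 406. Solving for -418 gives vax_rate = 1, within [-1, 8].

set vax_rate = 1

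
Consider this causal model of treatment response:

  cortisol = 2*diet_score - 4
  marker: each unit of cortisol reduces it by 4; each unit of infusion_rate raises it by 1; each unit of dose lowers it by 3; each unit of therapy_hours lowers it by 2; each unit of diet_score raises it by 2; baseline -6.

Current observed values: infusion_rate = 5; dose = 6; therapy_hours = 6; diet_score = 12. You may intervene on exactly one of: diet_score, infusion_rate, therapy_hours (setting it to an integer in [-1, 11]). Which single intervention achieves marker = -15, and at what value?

set diet_score = 0

Intervening on diet_score: with other inputs at their observed values, marker = -6*diet_score - 15. Solving for -15 gives diet_score = 0, within [-1, 11].
Intervening on infusion_rate: marker = infusion_rate - 92. Reaching -15 requires infusion_rate = 77, outside [-1, 11].
Intervening on therapy_hours: marker = -2*therapy_hours - 75. Reaching -15 requires therapy_hours = -30, outside [-1, 11].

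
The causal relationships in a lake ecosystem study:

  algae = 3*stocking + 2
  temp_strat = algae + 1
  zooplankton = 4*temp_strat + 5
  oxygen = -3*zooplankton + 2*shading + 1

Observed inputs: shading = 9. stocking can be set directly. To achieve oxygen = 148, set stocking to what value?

stocking = -5

Substituting into the temp_strat equation gives temp_strat = 3*stocking + 3.
zooplankton becomes 12*stocking + 17.
So oxygen = -36*stocking - 32.
Solve -36*stocking - 32 = 148: stocking = (148 + 32) / -36 = -5.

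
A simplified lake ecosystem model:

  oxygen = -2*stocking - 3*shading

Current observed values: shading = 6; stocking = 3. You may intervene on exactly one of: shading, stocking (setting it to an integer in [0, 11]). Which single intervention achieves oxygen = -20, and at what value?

Intervening on shading: oxygen = -3*shading - 6. Reaching -20 requires shading = 14/3, not an integer.
Intervening on stocking: with other inputs at their observed values, oxygen = -2*stocking - 18. Solving for -20 gives stocking = 1, within [0, 11].

set stocking = 1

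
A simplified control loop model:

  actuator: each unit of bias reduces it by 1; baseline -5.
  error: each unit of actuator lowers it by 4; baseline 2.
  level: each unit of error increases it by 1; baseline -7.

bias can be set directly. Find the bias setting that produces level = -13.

Substituting into the error equation gives error = 4*bias + 22.
level becomes 4*bias + 15.
Solve 4*bias + 15 = -13: bias = (-13 - 15) / 4 = -7.

bias = -7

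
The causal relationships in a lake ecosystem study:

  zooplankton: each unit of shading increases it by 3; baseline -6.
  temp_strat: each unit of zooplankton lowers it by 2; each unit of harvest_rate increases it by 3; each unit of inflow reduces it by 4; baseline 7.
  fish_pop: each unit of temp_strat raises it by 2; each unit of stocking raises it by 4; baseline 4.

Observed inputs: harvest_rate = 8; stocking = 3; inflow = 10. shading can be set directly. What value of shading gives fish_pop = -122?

shading = 12

Substituting into the temp_strat equation gives temp_strat = -6*shading + 3.
This gives fish_pop = -12*shading + 22.
Solve -12*shading + 22 = -122: shading = (-122 - 22) / -12 = 12.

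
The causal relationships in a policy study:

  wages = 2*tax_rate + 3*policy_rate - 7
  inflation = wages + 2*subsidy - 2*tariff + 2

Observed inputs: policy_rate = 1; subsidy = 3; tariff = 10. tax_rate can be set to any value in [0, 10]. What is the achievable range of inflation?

-16 to 4

Substituting into the wages equation gives wages = 2*tax_rate - 4.
inflation becomes 2*tax_rate - 16.
Linear in tax_rate, so extremes are at the endpoints: tax_rate = 0 gives inflation = -16; tax_rate = 10 gives inflation = 4.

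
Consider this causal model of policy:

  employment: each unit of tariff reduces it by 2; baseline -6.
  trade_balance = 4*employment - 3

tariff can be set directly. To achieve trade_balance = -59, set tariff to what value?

Substituting into the trade_balance equation gives trade_balance = -8*tariff - 27.
Solve -8*tariff - 27 = -59: tariff = (-59 + 27) / -8 = 4.

tariff = 4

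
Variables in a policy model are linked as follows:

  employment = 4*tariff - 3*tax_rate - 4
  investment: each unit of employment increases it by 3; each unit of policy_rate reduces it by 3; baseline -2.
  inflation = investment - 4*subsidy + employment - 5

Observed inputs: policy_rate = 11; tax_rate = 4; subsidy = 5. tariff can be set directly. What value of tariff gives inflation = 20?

Substituting into the employment equation gives employment = 4*tariff - 16.
Substituting into the investment equation gives investment = 12*tariff - 83.
Substituting into the inflation equation gives inflation = 16*tariff - 124.
Solve 16*tariff - 124 = 20: tariff = (20 + 124) / 16 = 9.

tariff = 9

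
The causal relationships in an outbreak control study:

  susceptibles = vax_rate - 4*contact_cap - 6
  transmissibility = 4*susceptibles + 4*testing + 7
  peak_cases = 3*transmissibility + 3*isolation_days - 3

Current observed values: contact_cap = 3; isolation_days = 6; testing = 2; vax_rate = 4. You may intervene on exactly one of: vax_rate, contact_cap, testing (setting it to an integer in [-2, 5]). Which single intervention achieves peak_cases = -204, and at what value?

Intervening on vax_rate: peak_cases = 12*vax_rate - 156. Reaching -204 requires vax_rate = -4, outside [-2, 5].
Intervening on contact_cap: with other inputs at their observed values, peak_cases = -48*contact_cap + 36. Solving for -204 gives contact_cap = 5, within [-2, 5].
Intervening on testing: peak_cases = 12*testing - 132. Reaching -204 requires testing = -6, outside [-2, 5].

set contact_cap = 5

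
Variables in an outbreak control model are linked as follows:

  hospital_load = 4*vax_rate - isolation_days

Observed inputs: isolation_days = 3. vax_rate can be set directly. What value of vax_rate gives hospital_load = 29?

Substituting into the hospital_load equation gives hospital_load = 4*vax_rate - 3.
Solve 4*vax_rate - 3 = 29: vax_rate = (29 + 3) / 4 = 8.

vax_rate = 8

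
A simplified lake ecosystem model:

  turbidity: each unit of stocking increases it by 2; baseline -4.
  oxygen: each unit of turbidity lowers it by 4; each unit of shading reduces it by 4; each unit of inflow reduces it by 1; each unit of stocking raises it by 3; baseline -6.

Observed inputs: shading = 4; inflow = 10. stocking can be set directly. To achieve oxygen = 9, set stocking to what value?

Substituting into the oxygen equation gives oxygen = -5*stocking - 16.
Solve -5*stocking - 16 = 9: stocking = (9 + 16) / -5 = -5.

stocking = -5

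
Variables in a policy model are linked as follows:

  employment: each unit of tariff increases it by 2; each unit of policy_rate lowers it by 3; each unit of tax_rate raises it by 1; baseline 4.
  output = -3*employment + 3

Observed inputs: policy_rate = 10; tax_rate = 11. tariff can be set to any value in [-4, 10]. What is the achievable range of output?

Substituting into the employment equation gives employment = 2*tariff - 15.
output becomes -6*tariff + 48.
Linear in tariff, so extremes are at the endpoints: tariff = -4 gives output = 72; tariff = 10 gives output = -12.

-12 to 72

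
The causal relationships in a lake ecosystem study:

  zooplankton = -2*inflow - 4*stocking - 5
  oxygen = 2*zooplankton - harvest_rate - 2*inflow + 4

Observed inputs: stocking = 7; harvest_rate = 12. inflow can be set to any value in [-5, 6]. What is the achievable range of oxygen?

Substituting into the zooplankton equation gives zooplankton = -2*inflow - 33.
This gives oxygen = -6*inflow - 74.
Linear in inflow, so extremes are at the endpoints: inflow = -5 gives oxygen = -44; inflow = 6 gives oxygen = -110.

-110 to -44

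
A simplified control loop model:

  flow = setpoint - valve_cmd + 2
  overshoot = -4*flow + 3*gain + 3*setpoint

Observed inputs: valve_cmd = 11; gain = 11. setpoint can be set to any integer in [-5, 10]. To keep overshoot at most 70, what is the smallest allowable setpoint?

setpoint = -1

Substituting into the flow equation gives flow = setpoint - 9.
Substituting into the overshoot equation gives overshoot = -setpoint + 69.
Require -setpoint + 69 ≤ 70, so setpoint ≥ -1.
The smallest integer in [-5, 10] satisfying this is -1.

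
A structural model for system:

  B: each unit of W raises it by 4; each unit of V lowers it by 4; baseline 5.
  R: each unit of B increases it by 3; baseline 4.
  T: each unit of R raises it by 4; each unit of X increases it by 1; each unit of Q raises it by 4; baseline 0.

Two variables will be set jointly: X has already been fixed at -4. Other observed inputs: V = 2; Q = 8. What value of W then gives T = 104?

With X held at -4:
Substituting into the B equation gives B = 4*W - 3.
Substituting into the R equation gives R = 12*W - 5.
Substituting into the T equation gives T = 48*W + 8.
Solve 48*W + 8 = 104: W = (104 - 8) / 48 = 2.

W = 2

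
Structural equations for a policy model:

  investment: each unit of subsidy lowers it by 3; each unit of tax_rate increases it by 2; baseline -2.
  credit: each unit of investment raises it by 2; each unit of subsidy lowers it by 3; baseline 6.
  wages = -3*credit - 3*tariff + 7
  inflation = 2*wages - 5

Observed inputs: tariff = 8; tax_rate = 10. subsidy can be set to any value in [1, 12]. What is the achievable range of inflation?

Substituting into the investment equation gives investment = -3*subsidy + 18.
This gives credit = -9*subsidy + 42.
So wages = 27*subsidy - 143.
So inflation = 54*subsidy - 291.
Linear in subsidy, so extremes are at the endpoints: subsidy = 1 gives inflation = -237; subsidy = 12 gives inflation = 357.

-237 to 357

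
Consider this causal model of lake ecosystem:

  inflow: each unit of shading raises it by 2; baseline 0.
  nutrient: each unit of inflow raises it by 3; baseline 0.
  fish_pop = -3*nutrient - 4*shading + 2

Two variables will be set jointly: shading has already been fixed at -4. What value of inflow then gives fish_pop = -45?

inflow = 7

With shading held at -4:
Intervening on inflow fixes its value directly, overriding its dependence on shading.
Substituting into the fish_pop equation gives fish_pop = -9*inflow + 18.
Solve -9*inflow + 18 = -45: inflow = (-45 - 18) / -9 = 7.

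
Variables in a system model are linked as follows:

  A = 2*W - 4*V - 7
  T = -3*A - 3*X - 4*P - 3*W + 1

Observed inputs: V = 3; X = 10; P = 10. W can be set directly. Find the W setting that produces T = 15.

W = -3

Substituting into the A equation gives A = 2*W - 19.
Substituting into the T equation gives T = -9*W - 12.
Solve -9*W - 12 = 15: W = (15 + 12) / -9 = -3.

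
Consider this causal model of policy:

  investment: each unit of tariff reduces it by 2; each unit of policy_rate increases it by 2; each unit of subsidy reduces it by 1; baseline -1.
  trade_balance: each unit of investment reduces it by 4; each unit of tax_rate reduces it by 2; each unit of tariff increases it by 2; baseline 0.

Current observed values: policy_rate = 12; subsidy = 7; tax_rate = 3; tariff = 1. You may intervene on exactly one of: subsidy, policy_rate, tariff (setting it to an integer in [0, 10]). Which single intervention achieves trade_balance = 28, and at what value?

Intervening on subsidy: trade_balance = 4*subsidy - 88. Reaching 28 requires subsidy = 29, outside [0, 10].
Intervening on policy_rate: with other inputs at their observed values, trade_balance = -8*policy_rate + 36. Solving for 28 gives policy_rate = 1, within [0, 10].
Intervening on tariff: trade_balance = 10*tariff - 70. Reaching 28 requires tariff = 49/5, not an integer.

set policy_rate = 1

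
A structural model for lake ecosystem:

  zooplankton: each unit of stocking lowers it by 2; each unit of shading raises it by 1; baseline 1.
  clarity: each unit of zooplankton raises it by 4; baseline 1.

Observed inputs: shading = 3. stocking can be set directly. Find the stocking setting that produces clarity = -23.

Substituting into the zooplankton equation gives zooplankton = -2*stocking + 4.
clarity becomes -8*stocking + 17.
Solve -8*stocking + 17 = -23: stocking = (-23 - 17) / -8 = 5.

stocking = 5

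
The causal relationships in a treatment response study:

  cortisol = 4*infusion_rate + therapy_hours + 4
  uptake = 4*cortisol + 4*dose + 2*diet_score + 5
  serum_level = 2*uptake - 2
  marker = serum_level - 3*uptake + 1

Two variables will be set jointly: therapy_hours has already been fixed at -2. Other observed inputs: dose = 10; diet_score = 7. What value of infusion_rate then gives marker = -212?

With therapy_hours held at -2:
Substituting into the cortisol equation gives cortisol = 4*infusion_rate + 2.
So uptake = 16*infusion_rate + 67.
Substituting into the serum_level equation gives serum_level = 32*infusion_rate + 132.
Substituting into the marker equation gives marker = -16*infusion_rate - 68.
Solve -16*infusion_rate - 68 = -212: infusion_rate = (-212 + 68) / -16 = 9.

infusion_rate = 9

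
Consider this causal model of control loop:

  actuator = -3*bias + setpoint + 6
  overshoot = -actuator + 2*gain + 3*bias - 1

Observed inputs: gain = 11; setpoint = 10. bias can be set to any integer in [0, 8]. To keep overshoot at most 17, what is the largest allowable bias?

Substituting into the actuator equation gives actuator = -3*bias + 16.
This gives overshoot = 6*bias + 5.
Require 6*bias + 5 ≤ 17, so bias ≤ 2.
The largest integer in [0, 8] satisfying this is 2.

bias = 2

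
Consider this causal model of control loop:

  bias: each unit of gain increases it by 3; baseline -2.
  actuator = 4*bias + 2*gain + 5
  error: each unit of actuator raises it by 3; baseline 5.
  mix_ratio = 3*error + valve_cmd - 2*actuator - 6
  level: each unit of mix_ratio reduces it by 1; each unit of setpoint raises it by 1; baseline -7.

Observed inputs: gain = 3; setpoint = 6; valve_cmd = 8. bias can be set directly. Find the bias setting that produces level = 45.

bias = -5

Intervening on bias fixes its value directly, overriding its dependence on gain.
Substituting into the actuator equation gives actuator = 4*bias + 11.
This gives error = 12*bias + 38.
So mix_ratio = 28*bias + 94.
So level = -28*bias - 95.
Solve -28*bias - 95 = 45: bias = (45 + 95) / -28 = -5.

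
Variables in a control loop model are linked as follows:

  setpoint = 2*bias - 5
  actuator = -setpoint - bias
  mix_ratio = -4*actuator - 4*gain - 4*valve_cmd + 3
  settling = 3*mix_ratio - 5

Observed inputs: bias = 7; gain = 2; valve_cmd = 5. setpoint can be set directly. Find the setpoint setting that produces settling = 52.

setpoint = 4

Intervening on setpoint fixes its value directly, overriding its dependence on bias.
Substituting into the actuator equation gives actuator = -setpoint - 7.
Substituting into the mix_ratio equation gives mix_ratio = 4*setpoint + 3.
Substituting into the settling equation gives settling = 12*setpoint + 4.
Solve 12*setpoint + 4 = 52: setpoint = (52 - 4) / 12 = 4.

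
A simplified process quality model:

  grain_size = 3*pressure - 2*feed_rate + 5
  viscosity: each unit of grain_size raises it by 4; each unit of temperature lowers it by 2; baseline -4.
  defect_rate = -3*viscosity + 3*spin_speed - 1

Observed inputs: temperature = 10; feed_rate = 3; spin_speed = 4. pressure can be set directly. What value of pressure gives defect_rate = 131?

Substituting into the grain_size equation gives grain_size = 3*pressure - 1.
This gives viscosity = 12*pressure - 28.
Substituting into the defect_rate equation gives defect_rate = -36*pressure + 95.
Solve -36*pressure + 95 = 131: pressure = (131 - 95) / -36 = -1.

pressure = -1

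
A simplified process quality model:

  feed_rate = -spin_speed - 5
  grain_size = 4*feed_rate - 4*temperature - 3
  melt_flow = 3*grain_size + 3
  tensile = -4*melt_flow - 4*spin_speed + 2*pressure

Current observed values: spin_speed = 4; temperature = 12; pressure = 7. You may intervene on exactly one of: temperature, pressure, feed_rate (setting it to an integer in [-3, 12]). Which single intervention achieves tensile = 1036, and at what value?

Intervening on temperature: tensile = 48*temperature + 454. Reaching 1036 requires temperature = 97/8, not an integer.
Intervening on pressure: with other inputs at their observed values, tensile = 2*pressure + 1016. Solving for 1036 gives pressure = 10, within [-3, 12].
Intervening on feed_rate: tensile = -48*feed_rate + 598. Reaching 1036 requires feed_rate = -73/8, not an integer.

set pressure = 10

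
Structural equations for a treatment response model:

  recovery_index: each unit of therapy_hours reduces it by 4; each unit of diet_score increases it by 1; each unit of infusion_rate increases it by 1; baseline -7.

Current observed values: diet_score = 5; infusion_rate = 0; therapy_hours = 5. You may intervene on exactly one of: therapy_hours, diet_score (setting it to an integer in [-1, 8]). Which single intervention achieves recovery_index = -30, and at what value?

set therapy_hours = 7

Intervening on therapy_hours: with other inputs at their observed values, recovery_index = -4*therapy_hours - 2. Solving for -30 gives therapy_hours = 7, within [-1, 8].
Intervening on diet_score: recovery_index = diet_score - 27. Reaching -30 requires diet_score = -3, outside [-1, 8].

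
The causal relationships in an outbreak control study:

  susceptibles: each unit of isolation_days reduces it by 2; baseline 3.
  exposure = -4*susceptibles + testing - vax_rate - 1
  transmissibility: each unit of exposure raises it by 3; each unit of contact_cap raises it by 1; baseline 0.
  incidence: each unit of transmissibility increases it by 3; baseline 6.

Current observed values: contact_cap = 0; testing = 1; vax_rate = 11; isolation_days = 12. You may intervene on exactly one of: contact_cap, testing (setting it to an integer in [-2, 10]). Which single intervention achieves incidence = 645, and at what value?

set testing = -1

Intervening on contact_cap: incidence = 3*contact_cap + 663. Reaching 645 requires contact_cap = -6, outside [-2, 10].
Intervening on testing: with other inputs at their observed values, incidence = 9*testing + 654. Solving for 645 gives testing = -1, within [-2, 10].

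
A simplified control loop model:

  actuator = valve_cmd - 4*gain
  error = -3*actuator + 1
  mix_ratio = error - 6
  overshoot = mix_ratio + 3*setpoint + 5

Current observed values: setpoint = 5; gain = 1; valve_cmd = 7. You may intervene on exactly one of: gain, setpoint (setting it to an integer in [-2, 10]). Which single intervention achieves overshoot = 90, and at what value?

set gain = 8

Intervening on gain: with other inputs at their observed values, overshoot = 12*gain - 6. Solving for 90 gives gain = 8, within [-2, 10].
Intervening on setpoint: overshoot = 3*setpoint - 9. Reaching 90 requires setpoint = 33, outside [-2, 10].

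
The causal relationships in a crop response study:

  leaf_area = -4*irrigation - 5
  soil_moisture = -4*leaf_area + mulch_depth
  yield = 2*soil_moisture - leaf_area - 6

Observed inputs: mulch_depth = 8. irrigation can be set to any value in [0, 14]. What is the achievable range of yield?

55 to 559

Substituting into the soil_moisture equation gives soil_moisture = 16*irrigation + 28.
So yield = 36*irrigation + 55.
Linear in irrigation, so extremes are at the endpoints: irrigation = 0 gives yield = 55; irrigation = 14 gives yield = 559.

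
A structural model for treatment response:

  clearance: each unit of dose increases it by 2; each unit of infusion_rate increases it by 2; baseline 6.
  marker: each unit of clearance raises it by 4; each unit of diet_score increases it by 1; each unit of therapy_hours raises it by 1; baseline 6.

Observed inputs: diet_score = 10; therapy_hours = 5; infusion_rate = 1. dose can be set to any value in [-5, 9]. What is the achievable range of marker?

Substituting into the clearance equation gives clearance = 2*dose + 8.
Substituting into the marker equation gives marker = 8*dose + 53.
Linear in dose, so extremes are at the endpoints: dose = -5 gives marker = 13; dose = 9 gives marker = 125.

13 to 125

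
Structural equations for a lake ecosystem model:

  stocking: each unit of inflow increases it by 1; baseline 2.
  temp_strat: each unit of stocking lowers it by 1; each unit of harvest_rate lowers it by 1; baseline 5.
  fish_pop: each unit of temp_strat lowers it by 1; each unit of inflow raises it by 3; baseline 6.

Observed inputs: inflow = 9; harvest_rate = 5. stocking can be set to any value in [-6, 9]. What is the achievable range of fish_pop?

Intervening on stocking fixes its value directly, overriding its dependence on inflow.
Substituting into the temp_strat equation gives temp_strat = -stocking.
So fish_pop = stocking + 33.
Linear in stocking, so extremes are at the endpoints: stocking = -6 gives fish_pop = 27; stocking = 9 gives fish_pop = 42.

27 to 42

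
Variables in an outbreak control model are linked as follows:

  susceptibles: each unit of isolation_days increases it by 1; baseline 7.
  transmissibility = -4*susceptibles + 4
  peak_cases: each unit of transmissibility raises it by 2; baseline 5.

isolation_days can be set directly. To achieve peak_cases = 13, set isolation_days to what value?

isolation_days = -7

Substituting into the transmissibility equation gives transmissibility = -4*isolation_days - 24.
So peak_cases = -8*isolation_days - 43.
Solve -8*isolation_days - 43 = 13: isolation_days = (13 + 43) / -8 = -7.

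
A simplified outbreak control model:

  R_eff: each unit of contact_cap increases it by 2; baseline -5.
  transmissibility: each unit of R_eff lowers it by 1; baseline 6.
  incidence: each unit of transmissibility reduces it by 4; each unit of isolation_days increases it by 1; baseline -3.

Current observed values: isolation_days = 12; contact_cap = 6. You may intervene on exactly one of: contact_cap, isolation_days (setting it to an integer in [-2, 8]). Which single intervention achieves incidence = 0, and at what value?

set isolation_days = -1

Intervening on contact_cap: incidence = 8*contact_cap - 35. Reaching 0 requires contact_cap = 35/8, not an integer.
Intervening on isolation_days: with other inputs at their observed values, incidence = isolation_days + 1. Solving for 0 gives isolation_days = -1, within [-2, 8].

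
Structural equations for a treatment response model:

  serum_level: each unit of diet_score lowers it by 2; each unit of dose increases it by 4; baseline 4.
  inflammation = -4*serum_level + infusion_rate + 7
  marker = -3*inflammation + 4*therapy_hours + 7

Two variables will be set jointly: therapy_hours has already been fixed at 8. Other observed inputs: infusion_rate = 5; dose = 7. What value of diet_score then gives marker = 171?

diet_score = 9

With therapy_hours held at 8:
Substituting into the serum_level equation gives serum_level = -2*diet_score + 32.
This gives inflammation = 8*diet_score - 116.
So marker = -24*diet_score + 387.
Solve -24*diet_score + 387 = 171: diet_score = (171 - 387) / -24 = 9.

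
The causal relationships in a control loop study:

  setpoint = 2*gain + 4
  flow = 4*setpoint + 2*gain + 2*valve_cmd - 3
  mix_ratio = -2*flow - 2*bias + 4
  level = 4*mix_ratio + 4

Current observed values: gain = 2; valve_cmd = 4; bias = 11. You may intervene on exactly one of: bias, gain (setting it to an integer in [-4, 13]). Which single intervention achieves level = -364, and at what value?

Intervening on bias: with other inputs at their observed values, level = -8*bias - 308. Solving for -364 gives bias = 7, within [-4, 13].
Intervening on gain: level = -80*gain - 236. Reaching -364 requires gain = 8/5, not an integer.

set bias = 7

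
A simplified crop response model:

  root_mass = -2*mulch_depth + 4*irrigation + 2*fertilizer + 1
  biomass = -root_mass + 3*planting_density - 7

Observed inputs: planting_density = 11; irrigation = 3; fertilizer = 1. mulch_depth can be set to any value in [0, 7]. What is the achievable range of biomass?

11 to 25

Substituting into the root_mass equation gives root_mass = -2*mulch_depth + 15.
Substituting into the biomass equation gives biomass = 2*mulch_depth + 11.
Linear in mulch_depth, so extremes are at the endpoints: mulch_depth = 0 gives biomass = 11; mulch_depth = 7 gives biomass = 25.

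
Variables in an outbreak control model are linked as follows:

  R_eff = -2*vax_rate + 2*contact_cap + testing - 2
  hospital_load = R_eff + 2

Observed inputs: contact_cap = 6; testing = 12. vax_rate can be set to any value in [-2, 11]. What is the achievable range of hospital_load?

2 to 28

Substituting into the R_eff equation gives R_eff = -2*vax_rate + 22.
hospital_load becomes -2*vax_rate + 24.
Linear in vax_rate, so extremes are at the endpoints: vax_rate = -2 gives hospital_load = 28; vax_rate = 11 gives hospital_load = 2.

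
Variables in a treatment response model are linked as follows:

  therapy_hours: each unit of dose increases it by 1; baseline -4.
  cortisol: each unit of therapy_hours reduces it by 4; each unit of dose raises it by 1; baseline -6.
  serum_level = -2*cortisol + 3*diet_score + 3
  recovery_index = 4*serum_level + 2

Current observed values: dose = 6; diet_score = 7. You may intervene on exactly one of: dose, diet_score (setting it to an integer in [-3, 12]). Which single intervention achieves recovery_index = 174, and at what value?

Intervening on dose: recovery_index = 24*dose + 18. Reaching 174 requires dose = 13/2, not an integer.
Intervening on diet_score: with other inputs at their observed values, recovery_index = 12*diet_score + 78. Solving for 174 gives diet_score = 8, within [-3, 12].

set diet_score = 8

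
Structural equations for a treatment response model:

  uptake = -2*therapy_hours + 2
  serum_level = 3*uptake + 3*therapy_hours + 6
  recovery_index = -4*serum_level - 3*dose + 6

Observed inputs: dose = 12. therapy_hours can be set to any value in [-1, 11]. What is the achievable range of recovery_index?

-90 to 54

Substituting into the serum_level equation gives serum_level = -3*therapy_hours + 12.
This gives recovery_index = 12*therapy_hours - 78.
Linear in therapy_hours, so extremes are at the endpoints: therapy_hours = -1 gives recovery_index = -90; therapy_hours = 11 gives recovery_index = 54.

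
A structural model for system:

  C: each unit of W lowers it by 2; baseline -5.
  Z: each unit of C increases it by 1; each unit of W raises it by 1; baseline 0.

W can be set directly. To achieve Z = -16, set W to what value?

Substituting into the Z equation gives Z = -W - 5.
Solve -W - 5 = -16: W = (-16 + 5) / -1 = 11.

W = 11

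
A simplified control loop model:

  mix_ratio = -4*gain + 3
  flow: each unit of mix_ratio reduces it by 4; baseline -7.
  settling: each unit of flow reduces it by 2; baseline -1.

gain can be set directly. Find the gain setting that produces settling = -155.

Substituting into the flow equation gives flow = 16*gain - 19.
Substituting into the settling equation gives settling = -32*gain + 37.
Solve -32*gain + 37 = -155: gain = (-155 - 37) / -32 = 6.

gain = 6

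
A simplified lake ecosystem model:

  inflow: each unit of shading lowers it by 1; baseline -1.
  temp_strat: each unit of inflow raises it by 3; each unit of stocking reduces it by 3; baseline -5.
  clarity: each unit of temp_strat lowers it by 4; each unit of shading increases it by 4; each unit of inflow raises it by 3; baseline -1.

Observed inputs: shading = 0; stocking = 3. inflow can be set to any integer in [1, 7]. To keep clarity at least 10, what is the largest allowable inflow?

inflow = 5

Intervening on inflow fixes its value directly, overriding its dependence on shading.
Substituting into the temp_strat equation gives temp_strat = 3*inflow - 14.
Substituting into the clarity equation gives clarity = -9*inflow + 55.
Require -9*inflow + 55 ≥ 10, so inflow ≤ 5.
The largest integer in [1, 7] satisfying this is 5.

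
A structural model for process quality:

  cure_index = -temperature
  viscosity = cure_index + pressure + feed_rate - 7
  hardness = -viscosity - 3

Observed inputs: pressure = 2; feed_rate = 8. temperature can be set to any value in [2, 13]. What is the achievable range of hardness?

-4 to 7

Substituting into the viscosity equation gives viscosity = -temperature + 3.
hardness becomes temperature - 6.
Linear in temperature, so extremes are at the endpoints: temperature = 2 gives hardness = -4; temperature = 13 gives hardness = 7.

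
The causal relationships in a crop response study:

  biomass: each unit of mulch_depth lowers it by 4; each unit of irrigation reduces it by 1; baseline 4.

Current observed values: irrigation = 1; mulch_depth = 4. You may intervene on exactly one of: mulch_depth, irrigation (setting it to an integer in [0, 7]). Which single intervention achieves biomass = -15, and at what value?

set irrigation = 3

Intervening on mulch_depth: biomass = -4*mulch_depth + 3. Reaching -15 requires mulch_depth = 9/2, not an integer.
Intervening on irrigation: with other inputs at their observed values, biomass = -irrigation - 12. Solving for -15 gives irrigation = 3, within [0, 7].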